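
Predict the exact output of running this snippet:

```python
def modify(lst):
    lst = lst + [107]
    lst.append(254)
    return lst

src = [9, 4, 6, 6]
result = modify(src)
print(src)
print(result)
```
[9, 4, 6, 6]
[9, 4, 6, 6, 107, 254]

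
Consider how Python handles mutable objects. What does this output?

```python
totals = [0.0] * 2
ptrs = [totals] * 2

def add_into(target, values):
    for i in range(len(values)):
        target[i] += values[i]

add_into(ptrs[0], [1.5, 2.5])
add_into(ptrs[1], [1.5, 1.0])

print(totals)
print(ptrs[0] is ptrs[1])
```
[3.0, 3.5]
True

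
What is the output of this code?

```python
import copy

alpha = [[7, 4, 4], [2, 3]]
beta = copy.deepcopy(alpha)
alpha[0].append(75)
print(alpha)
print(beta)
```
[[7, 4, 4, 75], [2, 3]]
[[7, 4, 4], [2, 3]]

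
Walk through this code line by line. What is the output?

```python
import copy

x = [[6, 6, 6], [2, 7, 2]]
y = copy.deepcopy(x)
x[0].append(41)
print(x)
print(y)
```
[[6, 6, 6, 41], [2, 7, 2]]
[[6, 6, 6], [2, 7, 2]]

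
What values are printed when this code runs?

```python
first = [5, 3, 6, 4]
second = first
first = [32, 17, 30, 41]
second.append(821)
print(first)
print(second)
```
[32, 17, 30, 41]
[5, 3, 6, 4, 821]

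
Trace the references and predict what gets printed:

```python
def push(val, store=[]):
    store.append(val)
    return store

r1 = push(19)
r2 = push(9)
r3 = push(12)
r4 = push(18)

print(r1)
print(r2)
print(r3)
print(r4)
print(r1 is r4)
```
[19, 9, 12, 18]
[19, 9, 12, 18]
[19, 9, 12, 18]
[19, 9, 12, 18]
True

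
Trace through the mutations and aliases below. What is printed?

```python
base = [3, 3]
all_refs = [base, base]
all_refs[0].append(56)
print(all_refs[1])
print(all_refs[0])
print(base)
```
[3, 3, 56]
[3, 3, 56]
[3, 3, 56]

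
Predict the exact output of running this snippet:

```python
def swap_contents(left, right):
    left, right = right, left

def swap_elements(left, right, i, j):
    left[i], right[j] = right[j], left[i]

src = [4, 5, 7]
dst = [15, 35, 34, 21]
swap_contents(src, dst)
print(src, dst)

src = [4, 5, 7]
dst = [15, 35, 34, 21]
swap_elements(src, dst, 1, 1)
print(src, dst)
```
[4, 5, 7] [15, 35, 34, 21]
[4, 35, 7] [15, 5, 34, 21]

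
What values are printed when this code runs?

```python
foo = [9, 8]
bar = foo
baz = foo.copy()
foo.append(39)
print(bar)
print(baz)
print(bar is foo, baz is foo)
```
[9, 8, 39]
[9, 8]
True False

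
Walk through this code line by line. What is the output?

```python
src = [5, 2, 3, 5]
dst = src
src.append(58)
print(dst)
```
[5, 2, 3, 5, 58]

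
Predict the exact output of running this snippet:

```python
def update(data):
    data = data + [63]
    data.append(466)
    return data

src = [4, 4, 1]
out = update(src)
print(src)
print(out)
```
[4, 4, 1]
[4, 4, 1, 63, 466]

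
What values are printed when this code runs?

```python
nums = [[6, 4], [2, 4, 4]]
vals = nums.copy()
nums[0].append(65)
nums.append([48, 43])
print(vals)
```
[[6, 4, 65], [2, 4, 4]]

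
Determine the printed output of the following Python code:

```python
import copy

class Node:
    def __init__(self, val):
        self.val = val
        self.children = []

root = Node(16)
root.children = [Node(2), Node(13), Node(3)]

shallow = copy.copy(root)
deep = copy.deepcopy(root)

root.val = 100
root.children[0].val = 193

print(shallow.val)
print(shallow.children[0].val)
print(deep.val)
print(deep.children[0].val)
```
16
193
16
2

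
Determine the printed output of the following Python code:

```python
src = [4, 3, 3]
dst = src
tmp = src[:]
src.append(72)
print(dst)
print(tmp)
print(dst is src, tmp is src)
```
[4, 3, 3, 72]
[4, 3, 3]
True False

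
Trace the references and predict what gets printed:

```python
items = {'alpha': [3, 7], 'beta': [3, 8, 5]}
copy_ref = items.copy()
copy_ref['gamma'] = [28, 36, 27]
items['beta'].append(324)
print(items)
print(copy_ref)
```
{'alpha': [3, 7], 'beta': [3, 8, 5, 324]}
{'alpha': [3, 7], 'beta': [3, 8, 5, 324], 'gamma': [28, 36, 27]}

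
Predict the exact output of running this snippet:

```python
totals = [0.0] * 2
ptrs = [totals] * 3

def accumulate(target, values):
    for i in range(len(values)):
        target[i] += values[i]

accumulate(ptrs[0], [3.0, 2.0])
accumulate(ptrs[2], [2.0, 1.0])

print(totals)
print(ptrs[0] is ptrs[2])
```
[5.0, 3.0]
True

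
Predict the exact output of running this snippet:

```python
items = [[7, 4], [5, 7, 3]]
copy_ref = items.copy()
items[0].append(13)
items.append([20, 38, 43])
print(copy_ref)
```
[[7, 4, 13], [5, 7, 3]]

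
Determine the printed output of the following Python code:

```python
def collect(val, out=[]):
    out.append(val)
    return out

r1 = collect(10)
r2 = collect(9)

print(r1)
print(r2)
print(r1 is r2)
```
[10, 9]
[10, 9]
True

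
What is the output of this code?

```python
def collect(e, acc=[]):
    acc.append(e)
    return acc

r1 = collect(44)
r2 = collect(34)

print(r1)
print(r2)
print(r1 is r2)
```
[44, 34]
[44, 34]
True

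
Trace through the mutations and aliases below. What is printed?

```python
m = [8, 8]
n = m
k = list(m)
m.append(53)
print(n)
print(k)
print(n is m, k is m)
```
[8, 8, 53]
[8, 8]
True False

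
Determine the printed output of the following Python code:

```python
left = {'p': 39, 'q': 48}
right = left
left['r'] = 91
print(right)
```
{'p': 39, 'q': 48, 'r': 91}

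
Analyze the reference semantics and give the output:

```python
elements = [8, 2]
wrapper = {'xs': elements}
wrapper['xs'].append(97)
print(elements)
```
[8, 2, 97]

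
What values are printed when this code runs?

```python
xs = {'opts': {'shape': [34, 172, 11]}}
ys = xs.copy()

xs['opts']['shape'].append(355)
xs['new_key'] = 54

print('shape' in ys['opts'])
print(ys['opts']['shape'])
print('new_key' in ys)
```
True
[34, 172, 11, 355]
False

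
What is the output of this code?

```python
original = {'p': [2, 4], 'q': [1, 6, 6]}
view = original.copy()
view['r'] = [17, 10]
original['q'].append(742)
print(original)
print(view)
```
{'p': [2, 4], 'q': [1, 6, 6, 742]}
{'p': [2, 4], 'q': [1, 6, 6, 742], 'r': [17, 10]}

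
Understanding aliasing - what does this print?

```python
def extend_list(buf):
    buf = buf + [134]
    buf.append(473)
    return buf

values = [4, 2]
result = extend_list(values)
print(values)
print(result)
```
[4, 2]
[4, 2, 134, 473]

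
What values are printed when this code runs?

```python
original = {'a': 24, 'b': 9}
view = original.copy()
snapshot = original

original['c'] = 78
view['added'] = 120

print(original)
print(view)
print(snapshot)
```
{'a': 24, 'b': 9, 'c': 78}
{'a': 24, 'b': 9, 'added': 120}
{'a': 24, 'b': 9, 'c': 78}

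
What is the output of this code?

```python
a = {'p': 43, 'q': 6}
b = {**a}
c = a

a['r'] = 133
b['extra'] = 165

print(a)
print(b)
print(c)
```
{'p': 43, 'q': 6, 'r': 133}
{'p': 43, 'q': 6, 'extra': 165}
{'p': 43, 'q': 6, 'r': 133}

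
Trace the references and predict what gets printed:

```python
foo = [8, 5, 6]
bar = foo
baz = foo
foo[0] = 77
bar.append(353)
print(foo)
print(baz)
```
[77, 5, 6, 353]
[77, 5, 6, 353]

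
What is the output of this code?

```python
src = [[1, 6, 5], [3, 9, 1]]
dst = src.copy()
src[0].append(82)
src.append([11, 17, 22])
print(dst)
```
[[1, 6, 5, 82], [3, 9, 1]]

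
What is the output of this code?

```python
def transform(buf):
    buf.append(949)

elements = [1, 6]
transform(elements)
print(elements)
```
[1, 6, 949]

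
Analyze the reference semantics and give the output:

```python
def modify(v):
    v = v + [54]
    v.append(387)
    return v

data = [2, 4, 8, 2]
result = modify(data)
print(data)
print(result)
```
[2, 4, 8, 2]
[2, 4, 8, 2, 54, 387]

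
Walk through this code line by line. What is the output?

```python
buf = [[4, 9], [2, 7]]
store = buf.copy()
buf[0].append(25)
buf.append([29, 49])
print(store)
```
[[4, 9, 25], [2, 7]]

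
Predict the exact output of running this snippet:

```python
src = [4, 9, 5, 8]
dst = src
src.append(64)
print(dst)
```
[4, 9, 5, 8, 64]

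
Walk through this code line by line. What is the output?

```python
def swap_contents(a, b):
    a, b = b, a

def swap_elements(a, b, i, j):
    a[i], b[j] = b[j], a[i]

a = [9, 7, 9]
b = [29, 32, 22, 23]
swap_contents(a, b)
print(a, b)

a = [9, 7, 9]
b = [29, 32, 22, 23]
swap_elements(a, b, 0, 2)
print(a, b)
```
[9, 7, 9] [29, 32, 22, 23]
[22, 7, 9] [29, 32, 9, 23]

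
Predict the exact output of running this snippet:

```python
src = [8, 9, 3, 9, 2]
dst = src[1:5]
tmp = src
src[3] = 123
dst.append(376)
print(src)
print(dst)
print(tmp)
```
[8, 9, 3, 123, 2]
[9, 3, 9, 2, 376]
[8, 9, 3, 123, 2]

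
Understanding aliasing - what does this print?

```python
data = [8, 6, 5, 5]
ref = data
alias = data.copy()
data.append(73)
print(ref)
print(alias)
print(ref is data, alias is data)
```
[8, 6, 5, 5, 73]
[8, 6, 5, 5]
True False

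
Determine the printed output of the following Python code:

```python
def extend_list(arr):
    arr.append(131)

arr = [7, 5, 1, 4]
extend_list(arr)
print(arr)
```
[7, 5, 1, 4, 131]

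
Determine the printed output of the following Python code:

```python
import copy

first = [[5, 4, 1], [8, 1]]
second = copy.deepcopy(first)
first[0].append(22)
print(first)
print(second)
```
[[5, 4, 1, 22], [8, 1]]
[[5, 4, 1], [8, 1]]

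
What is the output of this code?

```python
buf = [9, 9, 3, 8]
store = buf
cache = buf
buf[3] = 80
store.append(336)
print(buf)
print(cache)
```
[9, 9, 3, 80, 336]
[9, 9, 3, 80, 336]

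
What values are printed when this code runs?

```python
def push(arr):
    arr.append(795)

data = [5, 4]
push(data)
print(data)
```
[5, 4, 795]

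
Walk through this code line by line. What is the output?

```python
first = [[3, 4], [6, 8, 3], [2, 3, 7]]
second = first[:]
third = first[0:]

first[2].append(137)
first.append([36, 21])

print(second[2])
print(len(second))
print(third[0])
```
[2, 3, 7, 137]
3
[3, 4]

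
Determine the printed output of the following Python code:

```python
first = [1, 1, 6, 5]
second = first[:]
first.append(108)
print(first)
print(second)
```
[1, 1, 6, 5, 108]
[1, 1, 6, 5]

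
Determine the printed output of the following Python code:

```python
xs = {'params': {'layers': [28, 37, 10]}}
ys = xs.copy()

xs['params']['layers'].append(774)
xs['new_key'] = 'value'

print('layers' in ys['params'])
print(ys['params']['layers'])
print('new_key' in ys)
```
True
[28, 37, 10, 774]
False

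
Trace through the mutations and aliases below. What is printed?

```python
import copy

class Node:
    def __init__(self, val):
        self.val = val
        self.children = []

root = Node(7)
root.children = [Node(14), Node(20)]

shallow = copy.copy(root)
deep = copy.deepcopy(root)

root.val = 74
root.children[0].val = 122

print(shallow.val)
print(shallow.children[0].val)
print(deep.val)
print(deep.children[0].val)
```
7
122
7
14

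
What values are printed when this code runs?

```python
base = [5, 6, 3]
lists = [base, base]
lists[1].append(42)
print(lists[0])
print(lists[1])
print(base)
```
[5, 6, 3, 42]
[5, 6, 3, 42]
[5, 6, 3, 42]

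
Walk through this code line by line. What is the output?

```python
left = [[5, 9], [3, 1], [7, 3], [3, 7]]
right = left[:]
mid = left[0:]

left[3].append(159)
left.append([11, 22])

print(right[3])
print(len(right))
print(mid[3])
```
[3, 7, 159]
4
[3, 7, 159]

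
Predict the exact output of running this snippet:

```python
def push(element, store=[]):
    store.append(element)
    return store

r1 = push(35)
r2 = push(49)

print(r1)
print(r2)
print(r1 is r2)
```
[35, 49]
[35, 49]
True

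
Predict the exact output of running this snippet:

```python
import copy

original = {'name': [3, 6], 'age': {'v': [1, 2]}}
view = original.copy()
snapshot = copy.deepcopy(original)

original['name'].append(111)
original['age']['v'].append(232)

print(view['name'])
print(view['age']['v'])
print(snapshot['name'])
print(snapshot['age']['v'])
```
[3, 6, 111]
[1, 2, 232]
[3, 6]
[1, 2]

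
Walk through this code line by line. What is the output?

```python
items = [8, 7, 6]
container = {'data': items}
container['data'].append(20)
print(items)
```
[8, 7, 6, 20]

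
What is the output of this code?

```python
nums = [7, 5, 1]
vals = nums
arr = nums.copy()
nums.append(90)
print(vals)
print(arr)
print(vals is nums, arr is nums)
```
[7, 5, 1, 90]
[7, 5, 1]
True False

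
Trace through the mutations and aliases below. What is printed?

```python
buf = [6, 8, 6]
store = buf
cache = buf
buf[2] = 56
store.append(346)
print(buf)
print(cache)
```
[6, 8, 56, 346]
[6, 8, 56, 346]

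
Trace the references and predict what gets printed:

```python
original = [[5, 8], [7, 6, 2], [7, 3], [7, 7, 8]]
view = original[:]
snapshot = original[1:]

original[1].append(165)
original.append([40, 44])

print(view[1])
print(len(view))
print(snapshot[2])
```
[7, 6, 2, 165]
4
[7, 7, 8]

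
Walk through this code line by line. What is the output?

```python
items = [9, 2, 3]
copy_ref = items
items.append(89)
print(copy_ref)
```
[9, 2, 3, 89]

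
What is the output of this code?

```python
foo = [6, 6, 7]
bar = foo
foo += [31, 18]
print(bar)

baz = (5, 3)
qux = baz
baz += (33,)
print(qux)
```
[6, 6, 7, 31, 18]
(5, 3)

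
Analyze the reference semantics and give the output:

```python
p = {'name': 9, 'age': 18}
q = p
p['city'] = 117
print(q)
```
{'name': 9, 'age': 18, 'city': 117}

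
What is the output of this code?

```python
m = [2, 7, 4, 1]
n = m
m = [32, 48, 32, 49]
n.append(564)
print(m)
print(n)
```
[32, 48, 32, 49]
[2, 7, 4, 1, 564]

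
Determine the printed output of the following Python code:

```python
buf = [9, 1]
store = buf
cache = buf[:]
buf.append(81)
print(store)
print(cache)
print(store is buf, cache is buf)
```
[9, 1, 81]
[9, 1]
True False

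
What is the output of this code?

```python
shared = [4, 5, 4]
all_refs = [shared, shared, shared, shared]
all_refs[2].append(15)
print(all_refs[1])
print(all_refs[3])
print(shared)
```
[4, 5, 4, 15]
[4, 5, 4, 15]
[4, 5, 4, 15]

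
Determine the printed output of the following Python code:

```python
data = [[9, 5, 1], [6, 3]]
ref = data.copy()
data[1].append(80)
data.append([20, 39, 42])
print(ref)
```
[[9, 5, 1], [6, 3, 80]]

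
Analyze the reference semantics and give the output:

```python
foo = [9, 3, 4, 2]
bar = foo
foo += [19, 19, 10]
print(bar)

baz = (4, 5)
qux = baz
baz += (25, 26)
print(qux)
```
[9, 3, 4, 2, 19, 19, 10]
(4, 5)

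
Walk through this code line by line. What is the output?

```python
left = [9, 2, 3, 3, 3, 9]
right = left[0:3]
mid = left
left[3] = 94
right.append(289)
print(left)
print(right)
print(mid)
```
[9, 2, 3, 94, 3, 9]
[9, 2, 3, 289]
[9, 2, 3, 94, 3, 9]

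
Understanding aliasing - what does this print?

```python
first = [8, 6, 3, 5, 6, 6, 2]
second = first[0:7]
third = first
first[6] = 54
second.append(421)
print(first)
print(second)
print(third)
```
[8, 6, 3, 5, 6, 6, 54]
[8, 6, 3, 5, 6, 6, 2, 421]
[8, 6, 3, 5, 6, 6, 54]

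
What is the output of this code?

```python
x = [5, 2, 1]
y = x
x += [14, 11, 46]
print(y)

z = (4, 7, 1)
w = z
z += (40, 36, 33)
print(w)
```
[5, 2, 1, 14, 11, 46]
(4, 7, 1)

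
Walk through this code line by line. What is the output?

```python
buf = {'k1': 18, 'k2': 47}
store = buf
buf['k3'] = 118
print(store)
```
{'k1': 18, 'k2': 47, 'k3': 118}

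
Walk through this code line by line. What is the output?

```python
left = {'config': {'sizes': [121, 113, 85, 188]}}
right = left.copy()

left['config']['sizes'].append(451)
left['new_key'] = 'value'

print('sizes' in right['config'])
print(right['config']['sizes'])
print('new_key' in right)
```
True
[121, 113, 85, 188, 451]
False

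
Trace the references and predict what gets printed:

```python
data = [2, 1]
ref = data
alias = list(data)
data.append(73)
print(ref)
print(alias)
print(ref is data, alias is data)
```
[2, 1, 73]
[2, 1]
True False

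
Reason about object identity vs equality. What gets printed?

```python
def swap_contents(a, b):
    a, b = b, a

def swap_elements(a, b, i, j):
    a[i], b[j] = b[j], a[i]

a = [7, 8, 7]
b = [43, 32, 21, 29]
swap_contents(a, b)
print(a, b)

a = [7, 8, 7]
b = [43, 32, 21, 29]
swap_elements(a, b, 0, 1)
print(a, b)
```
[7, 8, 7] [43, 32, 21, 29]
[32, 8, 7] [43, 7, 21, 29]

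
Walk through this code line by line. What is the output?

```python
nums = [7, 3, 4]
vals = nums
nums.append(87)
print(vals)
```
[7, 3, 4, 87]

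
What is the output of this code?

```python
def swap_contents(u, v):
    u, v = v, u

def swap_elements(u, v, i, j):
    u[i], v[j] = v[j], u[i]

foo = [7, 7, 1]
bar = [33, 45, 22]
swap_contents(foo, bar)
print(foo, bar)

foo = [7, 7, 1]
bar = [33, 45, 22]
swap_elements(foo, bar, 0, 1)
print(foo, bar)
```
[7, 7, 1] [33, 45, 22]
[45, 7, 1] [33, 7, 22]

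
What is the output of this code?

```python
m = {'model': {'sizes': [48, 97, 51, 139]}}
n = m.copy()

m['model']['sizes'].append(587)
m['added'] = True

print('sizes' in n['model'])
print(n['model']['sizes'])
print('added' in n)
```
True
[48, 97, 51, 139, 587]
False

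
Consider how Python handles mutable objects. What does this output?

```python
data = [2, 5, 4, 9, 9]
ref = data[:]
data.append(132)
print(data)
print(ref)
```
[2, 5, 4, 9, 9, 132]
[2, 5, 4, 9, 9]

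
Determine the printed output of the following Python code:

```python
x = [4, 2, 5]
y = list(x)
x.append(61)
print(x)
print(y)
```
[4, 2, 5, 61]
[4, 2, 5]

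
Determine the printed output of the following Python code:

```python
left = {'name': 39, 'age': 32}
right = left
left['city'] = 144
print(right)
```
{'name': 39, 'age': 32, 'city': 144}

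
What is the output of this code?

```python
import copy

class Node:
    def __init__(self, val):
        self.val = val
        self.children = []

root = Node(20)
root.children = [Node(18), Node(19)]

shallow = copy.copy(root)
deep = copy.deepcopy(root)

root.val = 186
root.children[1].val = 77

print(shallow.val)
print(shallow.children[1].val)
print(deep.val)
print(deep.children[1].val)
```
20
77
20
19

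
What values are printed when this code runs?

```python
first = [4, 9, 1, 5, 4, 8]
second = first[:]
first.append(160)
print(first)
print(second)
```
[4, 9, 1, 5, 4, 8, 160]
[4, 9, 1, 5, 4, 8]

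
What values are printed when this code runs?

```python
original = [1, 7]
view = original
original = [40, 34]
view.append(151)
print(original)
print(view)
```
[40, 34]
[1, 7, 151]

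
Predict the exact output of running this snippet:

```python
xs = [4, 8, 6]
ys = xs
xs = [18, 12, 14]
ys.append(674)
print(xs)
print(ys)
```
[18, 12, 14]
[4, 8, 6, 674]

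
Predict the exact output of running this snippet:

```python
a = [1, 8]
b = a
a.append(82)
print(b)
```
[1, 8, 82]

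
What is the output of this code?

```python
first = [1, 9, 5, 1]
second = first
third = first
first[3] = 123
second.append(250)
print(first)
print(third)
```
[1, 9, 5, 123, 250]
[1, 9, 5, 123, 250]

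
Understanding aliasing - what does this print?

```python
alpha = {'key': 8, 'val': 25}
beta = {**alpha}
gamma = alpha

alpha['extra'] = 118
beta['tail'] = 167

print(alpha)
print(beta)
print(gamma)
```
{'key': 8, 'val': 25, 'extra': 118}
{'key': 8, 'val': 25, 'tail': 167}
{'key': 8, 'val': 25, 'extra': 118}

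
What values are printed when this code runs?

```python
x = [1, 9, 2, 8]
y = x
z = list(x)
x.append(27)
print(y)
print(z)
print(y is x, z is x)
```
[1, 9, 2, 8, 27]
[1, 9, 2, 8]
True False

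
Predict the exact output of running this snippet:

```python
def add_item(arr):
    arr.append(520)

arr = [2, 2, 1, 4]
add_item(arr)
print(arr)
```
[2, 2, 1, 4, 520]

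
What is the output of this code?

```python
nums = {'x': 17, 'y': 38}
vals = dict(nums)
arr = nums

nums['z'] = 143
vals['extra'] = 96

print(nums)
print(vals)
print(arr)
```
{'x': 17, 'y': 38, 'z': 143}
{'x': 17, 'y': 38, 'extra': 96}
{'x': 17, 'y': 38, 'z': 143}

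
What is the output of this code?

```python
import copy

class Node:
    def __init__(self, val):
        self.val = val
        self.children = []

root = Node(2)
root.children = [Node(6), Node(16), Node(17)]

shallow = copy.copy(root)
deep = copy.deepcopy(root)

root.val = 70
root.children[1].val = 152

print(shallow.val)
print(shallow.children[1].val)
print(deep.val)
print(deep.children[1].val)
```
2
152
2
16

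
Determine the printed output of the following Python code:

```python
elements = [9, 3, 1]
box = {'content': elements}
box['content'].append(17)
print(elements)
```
[9, 3, 1, 17]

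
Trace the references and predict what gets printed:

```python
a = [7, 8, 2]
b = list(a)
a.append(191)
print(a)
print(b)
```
[7, 8, 2, 191]
[7, 8, 2]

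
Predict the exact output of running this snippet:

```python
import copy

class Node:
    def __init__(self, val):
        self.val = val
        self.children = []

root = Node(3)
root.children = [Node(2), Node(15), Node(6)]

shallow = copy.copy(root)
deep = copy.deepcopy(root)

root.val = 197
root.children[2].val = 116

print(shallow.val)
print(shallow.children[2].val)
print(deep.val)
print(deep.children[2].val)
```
3
116
3
6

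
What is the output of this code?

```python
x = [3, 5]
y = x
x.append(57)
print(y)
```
[3, 5, 57]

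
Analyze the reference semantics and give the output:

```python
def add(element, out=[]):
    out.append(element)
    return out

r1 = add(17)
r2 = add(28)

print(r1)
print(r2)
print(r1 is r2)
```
[17, 28]
[17, 28]
True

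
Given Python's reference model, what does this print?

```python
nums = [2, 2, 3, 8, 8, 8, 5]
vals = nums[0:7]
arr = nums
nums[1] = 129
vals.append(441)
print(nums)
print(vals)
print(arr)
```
[2, 129, 3, 8, 8, 8, 5]
[2, 2, 3, 8, 8, 8, 5, 441]
[2, 129, 3, 8, 8, 8, 5]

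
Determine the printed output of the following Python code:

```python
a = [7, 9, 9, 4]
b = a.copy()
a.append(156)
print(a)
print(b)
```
[7, 9, 9, 4, 156]
[7, 9, 9, 4]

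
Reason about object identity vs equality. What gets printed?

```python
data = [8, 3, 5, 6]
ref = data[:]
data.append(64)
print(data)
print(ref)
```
[8, 3, 5, 6, 64]
[8, 3, 5, 6]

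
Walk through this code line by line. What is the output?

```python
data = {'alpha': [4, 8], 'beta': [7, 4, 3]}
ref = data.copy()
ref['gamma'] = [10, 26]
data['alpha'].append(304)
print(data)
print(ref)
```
{'alpha': [4, 8, 304], 'beta': [7, 4, 3]}
{'alpha': [4, 8, 304], 'beta': [7, 4, 3], 'gamma': [10, 26]}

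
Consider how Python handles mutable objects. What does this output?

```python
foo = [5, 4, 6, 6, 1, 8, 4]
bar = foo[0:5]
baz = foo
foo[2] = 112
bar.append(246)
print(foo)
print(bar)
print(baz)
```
[5, 4, 112, 6, 1, 8, 4]
[5, 4, 6, 6, 1, 246]
[5, 4, 112, 6, 1, 8, 4]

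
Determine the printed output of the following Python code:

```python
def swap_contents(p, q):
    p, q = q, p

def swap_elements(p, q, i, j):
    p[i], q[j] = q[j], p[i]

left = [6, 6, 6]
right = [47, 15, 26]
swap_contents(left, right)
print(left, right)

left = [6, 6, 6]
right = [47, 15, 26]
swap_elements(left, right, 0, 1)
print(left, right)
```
[6, 6, 6] [47, 15, 26]
[15, 6, 6] [47, 6, 26]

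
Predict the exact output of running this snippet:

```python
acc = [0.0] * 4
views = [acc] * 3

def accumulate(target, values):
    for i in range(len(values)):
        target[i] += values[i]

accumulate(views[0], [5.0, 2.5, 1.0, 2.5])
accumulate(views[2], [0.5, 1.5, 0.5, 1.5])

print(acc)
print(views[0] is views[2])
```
[5.5, 4.0, 1.5, 4.0]
True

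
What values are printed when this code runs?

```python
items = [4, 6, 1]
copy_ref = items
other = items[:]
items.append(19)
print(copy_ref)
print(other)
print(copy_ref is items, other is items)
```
[4, 6, 1, 19]
[4, 6, 1]
True False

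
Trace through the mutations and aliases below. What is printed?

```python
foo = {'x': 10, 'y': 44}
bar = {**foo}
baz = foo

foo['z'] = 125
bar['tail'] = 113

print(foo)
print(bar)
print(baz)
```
{'x': 10, 'y': 44, 'z': 125}
{'x': 10, 'y': 44, 'tail': 113}
{'x': 10, 'y': 44, 'z': 125}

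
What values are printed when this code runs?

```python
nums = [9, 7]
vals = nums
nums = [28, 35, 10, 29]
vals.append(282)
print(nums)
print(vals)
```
[28, 35, 10, 29]
[9, 7, 282]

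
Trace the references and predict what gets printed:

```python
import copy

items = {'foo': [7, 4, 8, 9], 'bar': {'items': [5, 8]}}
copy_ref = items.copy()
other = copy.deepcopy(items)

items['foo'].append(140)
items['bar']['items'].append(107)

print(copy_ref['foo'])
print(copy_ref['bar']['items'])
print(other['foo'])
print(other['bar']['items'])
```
[7, 4, 8, 9, 140]
[5, 8, 107]
[7, 4, 8, 9]
[5, 8]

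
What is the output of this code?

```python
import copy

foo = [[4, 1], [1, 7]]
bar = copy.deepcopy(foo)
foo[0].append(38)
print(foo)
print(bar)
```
[[4, 1, 38], [1, 7]]
[[4, 1], [1, 7]]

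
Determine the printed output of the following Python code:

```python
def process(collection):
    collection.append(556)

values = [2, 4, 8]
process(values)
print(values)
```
[2, 4, 8, 556]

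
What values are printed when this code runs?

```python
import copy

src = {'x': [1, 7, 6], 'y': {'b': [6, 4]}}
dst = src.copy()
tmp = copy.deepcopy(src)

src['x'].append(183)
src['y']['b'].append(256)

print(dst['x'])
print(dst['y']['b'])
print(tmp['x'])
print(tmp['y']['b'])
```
[1, 7, 6, 183]
[6, 4, 256]
[1, 7, 6]
[6, 4]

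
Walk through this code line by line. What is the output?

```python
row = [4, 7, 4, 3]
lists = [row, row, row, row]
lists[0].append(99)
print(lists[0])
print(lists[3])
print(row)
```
[4, 7, 4, 3, 99]
[4, 7, 4, 3, 99]
[4, 7, 4, 3, 99]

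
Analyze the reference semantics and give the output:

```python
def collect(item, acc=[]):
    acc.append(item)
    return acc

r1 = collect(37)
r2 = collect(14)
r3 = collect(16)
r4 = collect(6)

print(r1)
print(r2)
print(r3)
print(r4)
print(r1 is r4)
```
[37, 14, 16, 6]
[37, 14, 16, 6]
[37, 14, 16, 6]
[37, 14, 16, 6]
True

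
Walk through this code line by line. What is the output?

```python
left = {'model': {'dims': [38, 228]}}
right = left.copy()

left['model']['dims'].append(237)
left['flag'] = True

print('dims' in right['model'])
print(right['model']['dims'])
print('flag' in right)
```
True
[38, 228, 237]
False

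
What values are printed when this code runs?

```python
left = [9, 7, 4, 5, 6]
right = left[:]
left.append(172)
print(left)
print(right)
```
[9, 7, 4, 5, 6, 172]
[9, 7, 4, 5, 6]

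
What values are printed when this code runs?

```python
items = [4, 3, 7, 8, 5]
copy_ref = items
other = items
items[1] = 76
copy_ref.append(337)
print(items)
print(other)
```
[4, 76, 7, 8, 5, 337]
[4, 76, 7, 8, 5, 337]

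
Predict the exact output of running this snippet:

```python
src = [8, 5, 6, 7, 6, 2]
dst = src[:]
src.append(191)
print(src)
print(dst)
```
[8, 5, 6, 7, 6, 2, 191]
[8, 5, 6, 7, 6, 2]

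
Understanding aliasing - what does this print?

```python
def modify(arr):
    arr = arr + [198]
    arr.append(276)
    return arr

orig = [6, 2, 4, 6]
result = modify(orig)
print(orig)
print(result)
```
[6, 2, 4, 6]
[6, 2, 4, 6, 198, 276]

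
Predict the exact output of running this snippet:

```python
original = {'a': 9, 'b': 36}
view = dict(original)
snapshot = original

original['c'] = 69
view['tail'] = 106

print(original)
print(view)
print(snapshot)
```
{'a': 9, 'b': 36, 'c': 69}
{'a': 9, 'b': 36, 'tail': 106}
{'a': 9, 'b': 36, 'c': 69}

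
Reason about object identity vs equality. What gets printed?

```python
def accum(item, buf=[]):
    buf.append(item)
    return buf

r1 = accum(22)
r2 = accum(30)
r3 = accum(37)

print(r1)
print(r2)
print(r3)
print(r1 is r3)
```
[22, 30, 37]
[22, 30, 37]
[22, 30, 37]
True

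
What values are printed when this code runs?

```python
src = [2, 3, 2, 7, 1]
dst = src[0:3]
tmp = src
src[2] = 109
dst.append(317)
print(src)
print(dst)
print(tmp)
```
[2, 3, 109, 7, 1]
[2, 3, 2, 317]
[2, 3, 109, 7, 1]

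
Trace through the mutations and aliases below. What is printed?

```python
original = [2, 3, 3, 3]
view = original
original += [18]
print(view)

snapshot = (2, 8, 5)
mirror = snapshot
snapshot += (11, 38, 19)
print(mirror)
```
[2, 3, 3, 3, 18]
(2, 8, 5)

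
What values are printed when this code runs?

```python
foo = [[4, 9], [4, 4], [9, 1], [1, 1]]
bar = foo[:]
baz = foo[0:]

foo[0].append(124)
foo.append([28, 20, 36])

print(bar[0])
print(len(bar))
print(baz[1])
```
[4, 9, 124]
4
[4, 4]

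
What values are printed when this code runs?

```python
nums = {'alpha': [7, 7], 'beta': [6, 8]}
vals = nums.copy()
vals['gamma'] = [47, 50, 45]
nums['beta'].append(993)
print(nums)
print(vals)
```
{'alpha': [7, 7], 'beta': [6, 8, 993]}
{'alpha': [7, 7], 'beta': [6, 8, 993], 'gamma': [47, 50, 45]}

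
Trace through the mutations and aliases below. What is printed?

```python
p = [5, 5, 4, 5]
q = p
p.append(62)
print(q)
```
[5, 5, 4, 5, 62]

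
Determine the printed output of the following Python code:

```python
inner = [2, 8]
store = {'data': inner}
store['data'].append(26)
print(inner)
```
[2, 8, 26]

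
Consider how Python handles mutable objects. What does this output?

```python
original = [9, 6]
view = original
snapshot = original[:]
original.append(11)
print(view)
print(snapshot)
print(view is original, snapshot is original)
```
[9, 6, 11]
[9, 6]
True False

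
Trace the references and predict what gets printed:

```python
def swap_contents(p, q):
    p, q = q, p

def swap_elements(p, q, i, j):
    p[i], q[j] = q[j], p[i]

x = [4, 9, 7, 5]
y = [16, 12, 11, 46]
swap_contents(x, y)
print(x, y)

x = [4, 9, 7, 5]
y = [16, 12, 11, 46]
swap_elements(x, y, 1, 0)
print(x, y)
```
[4, 9, 7, 5] [16, 12, 11, 46]
[4, 16, 7, 5] [9, 12, 11, 46]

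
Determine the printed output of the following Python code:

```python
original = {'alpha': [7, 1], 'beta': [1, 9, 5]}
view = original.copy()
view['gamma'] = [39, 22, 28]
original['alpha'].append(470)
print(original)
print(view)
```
{'alpha': [7, 1, 470], 'beta': [1, 9, 5]}
{'alpha': [7, 1, 470], 'beta': [1, 9, 5], 'gamma': [39, 22, 28]}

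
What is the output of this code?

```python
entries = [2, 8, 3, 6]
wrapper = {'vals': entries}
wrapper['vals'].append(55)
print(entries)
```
[2, 8, 3, 6, 55]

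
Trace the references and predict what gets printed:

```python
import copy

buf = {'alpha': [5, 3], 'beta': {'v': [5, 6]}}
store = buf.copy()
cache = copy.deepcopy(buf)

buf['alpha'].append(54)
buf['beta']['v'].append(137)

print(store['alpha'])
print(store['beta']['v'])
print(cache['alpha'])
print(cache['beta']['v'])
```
[5, 3, 54]
[5, 6, 137]
[5, 3]
[5, 6]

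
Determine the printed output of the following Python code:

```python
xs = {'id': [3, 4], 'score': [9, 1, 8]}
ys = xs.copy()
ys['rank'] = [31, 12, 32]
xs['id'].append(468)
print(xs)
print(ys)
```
{'id': [3, 4, 468], 'score': [9, 1, 8]}
{'id': [3, 4, 468], 'score': [9, 1, 8], 'rank': [31, 12, 32]}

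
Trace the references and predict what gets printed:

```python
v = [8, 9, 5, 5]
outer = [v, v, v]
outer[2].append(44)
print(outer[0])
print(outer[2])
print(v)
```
[8, 9, 5, 5, 44]
[8, 9, 5, 5, 44]
[8, 9, 5, 5, 44]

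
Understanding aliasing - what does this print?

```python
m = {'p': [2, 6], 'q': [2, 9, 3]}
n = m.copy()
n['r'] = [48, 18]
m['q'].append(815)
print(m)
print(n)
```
{'p': [2, 6], 'q': [2, 9, 3, 815]}
{'p': [2, 6], 'q': [2, 9, 3, 815], 'r': [48, 18]}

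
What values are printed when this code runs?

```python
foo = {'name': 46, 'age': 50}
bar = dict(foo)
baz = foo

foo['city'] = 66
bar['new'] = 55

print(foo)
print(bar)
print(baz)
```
{'name': 46, 'age': 50, 'city': 66}
{'name': 46, 'age': 50, 'new': 55}
{'name': 46, 'age': 50, 'city': 66}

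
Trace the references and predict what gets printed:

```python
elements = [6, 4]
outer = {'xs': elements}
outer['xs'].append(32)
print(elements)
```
[6, 4, 32]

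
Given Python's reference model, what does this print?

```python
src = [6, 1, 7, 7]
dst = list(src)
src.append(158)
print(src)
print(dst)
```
[6, 1, 7, 7, 158]
[6, 1, 7, 7]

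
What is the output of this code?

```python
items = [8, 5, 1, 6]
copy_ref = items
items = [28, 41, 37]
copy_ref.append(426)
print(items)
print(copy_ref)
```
[28, 41, 37]
[8, 5, 1, 6, 426]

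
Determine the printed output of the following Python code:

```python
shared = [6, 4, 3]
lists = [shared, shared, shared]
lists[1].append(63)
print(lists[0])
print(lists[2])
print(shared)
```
[6, 4, 3, 63]
[6, 4, 3, 63]
[6, 4, 3, 63]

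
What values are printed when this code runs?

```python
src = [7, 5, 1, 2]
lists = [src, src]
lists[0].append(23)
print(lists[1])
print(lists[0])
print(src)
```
[7, 5, 1, 2, 23]
[7, 5, 1, 2, 23]
[7, 5, 1, 2, 23]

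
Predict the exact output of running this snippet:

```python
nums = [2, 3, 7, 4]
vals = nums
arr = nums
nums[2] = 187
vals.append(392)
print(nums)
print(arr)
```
[2, 3, 187, 4, 392]
[2, 3, 187, 4, 392]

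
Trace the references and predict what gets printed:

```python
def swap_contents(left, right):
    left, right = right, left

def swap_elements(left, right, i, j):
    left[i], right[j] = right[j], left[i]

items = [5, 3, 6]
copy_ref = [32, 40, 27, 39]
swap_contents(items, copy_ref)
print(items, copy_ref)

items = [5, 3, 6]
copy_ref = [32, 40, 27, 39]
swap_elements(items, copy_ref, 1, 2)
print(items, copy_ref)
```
[5, 3, 6] [32, 40, 27, 39]
[5, 27, 6] [32, 40, 3, 39]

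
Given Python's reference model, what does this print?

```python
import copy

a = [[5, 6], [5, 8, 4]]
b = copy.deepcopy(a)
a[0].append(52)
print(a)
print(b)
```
[[5, 6, 52], [5, 8, 4]]
[[5, 6], [5, 8, 4]]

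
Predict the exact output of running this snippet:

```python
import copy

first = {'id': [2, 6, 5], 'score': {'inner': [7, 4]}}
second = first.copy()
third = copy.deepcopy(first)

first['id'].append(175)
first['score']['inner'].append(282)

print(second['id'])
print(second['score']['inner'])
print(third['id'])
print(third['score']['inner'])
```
[2, 6, 5, 175]
[7, 4, 282]
[2, 6, 5]
[7, 4]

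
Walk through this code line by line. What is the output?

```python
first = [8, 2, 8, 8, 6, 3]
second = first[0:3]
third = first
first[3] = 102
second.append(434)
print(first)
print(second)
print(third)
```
[8, 2, 8, 102, 6, 3]
[8, 2, 8, 434]
[8, 2, 8, 102, 6, 3]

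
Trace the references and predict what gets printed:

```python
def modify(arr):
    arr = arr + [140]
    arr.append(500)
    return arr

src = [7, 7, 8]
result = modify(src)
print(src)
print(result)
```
[7, 7, 8]
[7, 7, 8, 140, 500]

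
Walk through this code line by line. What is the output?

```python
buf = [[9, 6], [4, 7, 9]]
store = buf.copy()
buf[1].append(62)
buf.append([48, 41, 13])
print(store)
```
[[9, 6], [4, 7, 9, 62]]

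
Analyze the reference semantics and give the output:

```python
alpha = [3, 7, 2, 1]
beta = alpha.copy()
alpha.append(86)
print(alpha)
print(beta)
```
[3, 7, 2, 1, 86]
[3, 7, 2, 1]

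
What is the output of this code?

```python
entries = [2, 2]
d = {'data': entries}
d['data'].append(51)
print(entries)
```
[2, 2, 51]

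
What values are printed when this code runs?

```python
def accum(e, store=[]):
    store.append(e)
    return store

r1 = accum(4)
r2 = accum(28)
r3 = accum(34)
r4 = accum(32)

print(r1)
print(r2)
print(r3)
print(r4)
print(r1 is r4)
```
[4, 28, 34, 32]
[4, 28, 34, 32]
[4, 28, 34, 32]
[4, 28, 34, 32]
True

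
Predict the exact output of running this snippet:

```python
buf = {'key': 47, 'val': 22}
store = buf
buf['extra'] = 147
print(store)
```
{'key': 47, 'val': 22, 'extra': 147}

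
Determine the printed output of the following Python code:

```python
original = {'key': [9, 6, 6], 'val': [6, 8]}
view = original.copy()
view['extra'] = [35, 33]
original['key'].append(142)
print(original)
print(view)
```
{'key': [9, 6, 6, 142], 'val': [6, 8]}
{'key': [9, 6, 6, 142], 'val': [6, 8], 'extra': [35, 33]}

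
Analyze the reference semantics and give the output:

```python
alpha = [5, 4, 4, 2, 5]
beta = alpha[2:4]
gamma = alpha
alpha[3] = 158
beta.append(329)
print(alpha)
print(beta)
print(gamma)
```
[5, 4, 4, 158, 5]
[4, 2, 329]
[5, 4, 4, 158, 5]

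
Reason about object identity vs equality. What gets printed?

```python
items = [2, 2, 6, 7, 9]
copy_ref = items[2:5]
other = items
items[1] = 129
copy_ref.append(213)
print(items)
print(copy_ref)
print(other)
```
[2, 129, 6, 7, 9]
[6, 7, 9, 213]
[2, 129, 6, 7, 9]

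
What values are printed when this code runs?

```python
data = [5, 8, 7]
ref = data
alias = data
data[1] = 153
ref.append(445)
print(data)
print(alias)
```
[5, 153, 7, 445]
[5, 153, 7, 445]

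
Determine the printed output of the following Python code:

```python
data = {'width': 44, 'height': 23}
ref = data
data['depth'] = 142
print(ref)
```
{'width': 44, 'height': 23, 'depth': 142}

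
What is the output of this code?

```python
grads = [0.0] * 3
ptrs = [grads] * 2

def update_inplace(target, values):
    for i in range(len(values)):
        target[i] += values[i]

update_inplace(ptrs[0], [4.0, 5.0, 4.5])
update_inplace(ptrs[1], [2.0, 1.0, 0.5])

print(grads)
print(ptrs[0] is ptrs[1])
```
[6.0, 6.0, 5.0]
True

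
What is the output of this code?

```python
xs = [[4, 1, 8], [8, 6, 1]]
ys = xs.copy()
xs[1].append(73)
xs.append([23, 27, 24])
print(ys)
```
[[4, 1, 8], [8, 6, 1, 73]]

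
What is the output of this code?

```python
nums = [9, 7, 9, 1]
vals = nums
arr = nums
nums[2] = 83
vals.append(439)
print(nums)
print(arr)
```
[9, 7, 83, 1, 439]
[9, 7, 83, 1, 439]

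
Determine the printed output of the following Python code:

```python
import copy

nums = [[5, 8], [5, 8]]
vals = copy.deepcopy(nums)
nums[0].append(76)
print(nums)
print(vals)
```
[[5, 8, 76], [5, 8]]
[[5, 8], [5, 8]]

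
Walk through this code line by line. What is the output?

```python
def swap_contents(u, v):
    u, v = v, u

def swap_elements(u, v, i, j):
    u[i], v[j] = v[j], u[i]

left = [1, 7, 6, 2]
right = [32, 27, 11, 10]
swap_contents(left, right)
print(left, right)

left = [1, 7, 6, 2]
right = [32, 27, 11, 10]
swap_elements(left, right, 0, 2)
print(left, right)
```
[1, 7, 6, 2] [32, 27, 11, 10]
[11, 7, 6, 2] [32, 27, 1, 10]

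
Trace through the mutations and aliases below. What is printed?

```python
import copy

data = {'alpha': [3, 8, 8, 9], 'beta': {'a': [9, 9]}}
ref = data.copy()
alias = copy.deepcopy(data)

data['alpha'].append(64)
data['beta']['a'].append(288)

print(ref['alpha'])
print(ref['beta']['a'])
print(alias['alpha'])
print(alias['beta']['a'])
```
[3, 8, 8, 9, 64]
[9, 9, 288]
[3, 8, 8, 9]
[9, 9]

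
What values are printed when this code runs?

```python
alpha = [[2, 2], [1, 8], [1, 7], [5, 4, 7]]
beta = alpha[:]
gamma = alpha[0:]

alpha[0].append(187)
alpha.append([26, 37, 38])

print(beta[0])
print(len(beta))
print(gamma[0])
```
[2, 2, 187]
4
[2, 2, 187]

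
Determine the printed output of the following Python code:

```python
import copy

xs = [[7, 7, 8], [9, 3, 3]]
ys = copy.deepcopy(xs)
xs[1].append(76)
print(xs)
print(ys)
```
[[7, 7, 8], [9, 3, 3, 76]]
[[7, 7, 8], [9, 3, 3]]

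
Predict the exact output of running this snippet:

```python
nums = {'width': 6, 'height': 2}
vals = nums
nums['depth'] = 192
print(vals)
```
{'width': 6, 'height': 2, 'depth': 192}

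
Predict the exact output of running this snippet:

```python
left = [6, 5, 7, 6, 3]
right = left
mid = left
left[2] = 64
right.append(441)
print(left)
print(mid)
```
[6, 5, 64, 6, 3, 441]
[6, 5, 64, 6, 3, 441]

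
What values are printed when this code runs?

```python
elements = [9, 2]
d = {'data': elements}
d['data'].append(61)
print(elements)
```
[9, 2, 61]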